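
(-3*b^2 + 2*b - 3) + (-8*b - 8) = -3*b^2 - 6*b - 11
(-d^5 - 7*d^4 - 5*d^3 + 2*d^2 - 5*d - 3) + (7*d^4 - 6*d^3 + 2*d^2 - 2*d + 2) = -d^5 - 11*d^3 + 4*d^2 - 7*d - 1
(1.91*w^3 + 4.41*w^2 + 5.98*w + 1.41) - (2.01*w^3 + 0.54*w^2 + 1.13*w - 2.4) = -0.0999999999999999*w^3 + 3.87*w^2 + 4.85*w + 3.81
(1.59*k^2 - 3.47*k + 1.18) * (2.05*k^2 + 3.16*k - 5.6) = 3.2595*k^4 - 2.0891*k^3 - 17.4502*k^2 + 23.1608*k - 6.608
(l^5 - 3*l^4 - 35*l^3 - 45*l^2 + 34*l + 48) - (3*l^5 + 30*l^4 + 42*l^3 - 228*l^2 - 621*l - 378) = -2*l^5 - 33*l^4 - 77*l^3 + 183*l^2 + 655*l + 426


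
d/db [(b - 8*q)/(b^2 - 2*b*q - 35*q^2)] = (b^2 - 2*b*q - 35*q^2 - 2*(b - 8*q)*(b - q))/(-b^2 + 2*b*q + 35*q^2)^2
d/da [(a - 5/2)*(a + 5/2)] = 2*a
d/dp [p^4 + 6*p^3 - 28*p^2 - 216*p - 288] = 4*p^3 + 18*p^2 - 56*p - 216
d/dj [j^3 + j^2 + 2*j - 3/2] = 3*j^2 + 2*j + 2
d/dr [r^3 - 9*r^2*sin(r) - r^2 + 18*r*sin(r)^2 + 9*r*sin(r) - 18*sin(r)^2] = -9*r^2*cos(r) + 3*r^2 - 18*r*sin(r) + 18*r*sin(2*r) + 9*r*cos(r) - 2*r + 18*sin(r)^2 + 9*sin(r) - 18*sin(2*r)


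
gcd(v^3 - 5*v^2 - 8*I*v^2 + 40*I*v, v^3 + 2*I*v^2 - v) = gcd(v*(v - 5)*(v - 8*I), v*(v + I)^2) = v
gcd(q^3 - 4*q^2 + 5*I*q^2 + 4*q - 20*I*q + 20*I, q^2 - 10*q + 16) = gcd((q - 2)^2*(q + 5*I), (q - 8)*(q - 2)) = q - 2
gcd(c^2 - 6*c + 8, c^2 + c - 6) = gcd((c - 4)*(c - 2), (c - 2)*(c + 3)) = c - 2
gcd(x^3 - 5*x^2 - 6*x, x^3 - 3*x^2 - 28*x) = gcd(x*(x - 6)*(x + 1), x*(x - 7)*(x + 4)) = x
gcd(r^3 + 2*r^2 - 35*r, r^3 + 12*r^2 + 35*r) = r^2 + 7*r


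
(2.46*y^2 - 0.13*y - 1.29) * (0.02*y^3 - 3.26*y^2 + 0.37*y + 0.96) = 0.0492*y^5 - 8.0222*y^4 + 1.3082*y^3 + 6.5189*y^2 - 0.6021*y - 1.2384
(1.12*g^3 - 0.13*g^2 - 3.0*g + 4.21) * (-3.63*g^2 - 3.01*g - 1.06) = -4.0656*g^5 - 2.8993*g^4 + 10.0941*g^3 - 6.1145*g^2 - 9.4921*g - 4.4626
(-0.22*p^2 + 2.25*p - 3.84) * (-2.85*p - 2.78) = 0.627*p^3 - 5.8009*p^2 + 4.689*p + 10.6752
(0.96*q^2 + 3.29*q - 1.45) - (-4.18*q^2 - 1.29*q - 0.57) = 5.14*q^2 + 4.58*q - 0.88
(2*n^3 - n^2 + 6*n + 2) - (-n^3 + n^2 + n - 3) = 3*n^3 - 2*n^2 + 5*n + 5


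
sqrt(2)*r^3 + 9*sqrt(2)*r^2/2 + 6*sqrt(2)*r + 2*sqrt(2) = (r + 2)^2*(sqrt(2)*r + sqrt(2)/2)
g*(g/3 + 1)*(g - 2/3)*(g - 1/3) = g^4/3 + 2*g^3/3 - 25*g^2/27 + 2*g/9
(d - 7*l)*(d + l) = d^2 - 6*d*l - 7*l^2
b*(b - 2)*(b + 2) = b^3 - 4*b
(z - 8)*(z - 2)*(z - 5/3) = z^3 - 35*z^2/3 + 98*z/3 - 80/3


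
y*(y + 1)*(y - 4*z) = y^3 - 4*y^2*z + y^2 - 4*y*z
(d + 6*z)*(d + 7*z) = d^2 + 13*d*z + 42*z^2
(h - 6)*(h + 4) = h^2 - 2*h - 24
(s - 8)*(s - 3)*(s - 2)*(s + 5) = s^4 - 8*s^3 - 19*s^2 + 182*s - 240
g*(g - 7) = g^2 - 7*g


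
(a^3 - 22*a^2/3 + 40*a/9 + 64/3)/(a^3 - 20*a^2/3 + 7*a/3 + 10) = (9*a^2 - 12*a - 32)/(3*(3*a^2 - 2*a - 5))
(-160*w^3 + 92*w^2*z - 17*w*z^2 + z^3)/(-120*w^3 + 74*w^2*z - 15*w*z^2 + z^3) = (-8*w + z)/(-6*w + z)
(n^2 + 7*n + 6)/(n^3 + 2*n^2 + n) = (n + 6)/(n*(n + 1))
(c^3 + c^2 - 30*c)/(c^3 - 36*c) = (c - 5)/(c - 6)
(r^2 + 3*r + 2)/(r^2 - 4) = (r + 1)/(r - 2)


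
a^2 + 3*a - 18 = (a - 3)*(a + 6)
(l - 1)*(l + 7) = l^2 + 6*l - 7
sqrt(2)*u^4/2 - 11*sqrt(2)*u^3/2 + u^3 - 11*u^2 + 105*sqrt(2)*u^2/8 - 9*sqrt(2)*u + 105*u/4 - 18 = (u - 8)*(u - 3/2)^2*(sqrt(2)*u/2 + 1)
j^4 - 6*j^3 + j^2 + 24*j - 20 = (j - 5)*(j - 2)*(j - 1)*(j + 2)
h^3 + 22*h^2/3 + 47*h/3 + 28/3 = (h + 1)*(h + 7/3)*(h + 4)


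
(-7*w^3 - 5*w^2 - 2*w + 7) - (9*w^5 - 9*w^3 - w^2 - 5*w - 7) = -9*w^5 + 2*w^3 - 4*w^2 + 3*w + 14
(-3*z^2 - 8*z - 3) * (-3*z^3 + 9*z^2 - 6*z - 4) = 9*z^5 - 3*z^4 - 45*z^3 + 33*z^2 + 50*z + 12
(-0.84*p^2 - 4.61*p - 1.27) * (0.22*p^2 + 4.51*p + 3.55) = -0.1848*p^4 - 4.8026*p^3 - 24.0525*p^2 - 22.0932*p - 4.5085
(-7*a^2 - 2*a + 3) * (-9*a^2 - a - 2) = 63*a^4 + 25*a^3 - 11*a^2 + a - 6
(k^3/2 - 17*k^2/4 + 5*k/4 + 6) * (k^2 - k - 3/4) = k^5/2 - 19*k^4/4 + 41*k^3/8 + 127*k^2/16 - 111*k/16 - 9/2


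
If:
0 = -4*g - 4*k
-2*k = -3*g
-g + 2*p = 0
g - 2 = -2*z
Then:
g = 0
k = 0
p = 0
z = 1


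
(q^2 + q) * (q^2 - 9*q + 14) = q^4 - 8*q^3 + 5*q^2 + 14*q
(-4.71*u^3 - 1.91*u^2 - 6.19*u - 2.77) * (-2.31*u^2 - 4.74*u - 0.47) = 10.8801*u^5 + 26.7375*u^4 + 25.566*u^3 + 36.637*u^2 + 16.0391*u + 1.3019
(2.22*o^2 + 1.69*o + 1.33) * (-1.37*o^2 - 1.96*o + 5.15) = -3.0414*o^4 - 6.6665*o^3 + 6.2985*o^2 + 6.0967*o + 6.8495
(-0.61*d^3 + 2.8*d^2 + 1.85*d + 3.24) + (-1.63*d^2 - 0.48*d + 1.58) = -0.61*d^3 + 1.17*d^2 + 1.37*d + 4.82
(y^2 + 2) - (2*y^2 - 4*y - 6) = -y^2 + 4*y + 8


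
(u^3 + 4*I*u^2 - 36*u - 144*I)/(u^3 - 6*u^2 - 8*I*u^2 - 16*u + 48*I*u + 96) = (u^2 + u*(6 + 4*I) + 24*I)/(u^2 - 8*I*u - 16)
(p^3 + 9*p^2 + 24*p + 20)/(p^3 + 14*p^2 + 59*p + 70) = (p + 2)/(p + 7)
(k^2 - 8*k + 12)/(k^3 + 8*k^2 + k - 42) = (k - 6)/(k^2 + 10*k + 21)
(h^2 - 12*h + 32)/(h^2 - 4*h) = (h - 8)/h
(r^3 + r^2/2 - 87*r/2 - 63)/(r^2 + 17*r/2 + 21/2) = (r^2 - r - 42)/(r + 7)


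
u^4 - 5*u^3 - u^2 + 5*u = u*(u - 5)*(u - 1)*(u + 1)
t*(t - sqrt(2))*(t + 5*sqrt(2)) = t^3 + 4*sqrt(2)*t^2 - 10*t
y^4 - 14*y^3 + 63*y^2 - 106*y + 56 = (y - 7)*(y - 4)*(y - 2)*(y - 1)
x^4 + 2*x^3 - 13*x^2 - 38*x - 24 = (x - 4)*(x + 1)*(x + 2)*(x + 3)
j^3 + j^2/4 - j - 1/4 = (j - 1)*(j + 1/4)*(j + 1)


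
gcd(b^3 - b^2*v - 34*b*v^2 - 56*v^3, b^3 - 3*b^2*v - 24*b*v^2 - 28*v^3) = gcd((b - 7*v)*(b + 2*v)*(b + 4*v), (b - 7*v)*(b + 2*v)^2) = -b^2 + 5*b*v + 14*v^2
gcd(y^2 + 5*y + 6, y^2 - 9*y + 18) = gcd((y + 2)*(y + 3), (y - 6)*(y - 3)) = 1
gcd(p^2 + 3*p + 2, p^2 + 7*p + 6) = p + 1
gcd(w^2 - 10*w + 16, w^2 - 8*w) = w - 8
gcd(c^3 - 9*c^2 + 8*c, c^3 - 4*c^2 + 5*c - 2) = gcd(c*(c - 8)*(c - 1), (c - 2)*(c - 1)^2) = c - 1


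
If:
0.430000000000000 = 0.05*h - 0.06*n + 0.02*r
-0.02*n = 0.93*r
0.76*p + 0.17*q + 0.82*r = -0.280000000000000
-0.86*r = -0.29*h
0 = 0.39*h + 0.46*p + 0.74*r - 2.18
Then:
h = 0.43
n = -6.76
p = 4.14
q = -20.86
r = 0.15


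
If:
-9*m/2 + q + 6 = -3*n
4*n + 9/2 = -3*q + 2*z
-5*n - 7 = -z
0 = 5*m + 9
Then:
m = -9/5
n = -259/75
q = -187/50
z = -154/15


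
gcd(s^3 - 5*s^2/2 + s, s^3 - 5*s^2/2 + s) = s^3 - 5*s^2/2 + s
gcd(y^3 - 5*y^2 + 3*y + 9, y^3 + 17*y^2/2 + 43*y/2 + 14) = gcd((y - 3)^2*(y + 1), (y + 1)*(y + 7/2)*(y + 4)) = y + 1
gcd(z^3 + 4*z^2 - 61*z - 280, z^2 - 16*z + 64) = z - 8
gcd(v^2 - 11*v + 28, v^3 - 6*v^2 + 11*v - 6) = 1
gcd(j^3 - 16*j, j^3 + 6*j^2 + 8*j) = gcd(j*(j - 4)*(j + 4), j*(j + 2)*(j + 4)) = j^2 + 4*j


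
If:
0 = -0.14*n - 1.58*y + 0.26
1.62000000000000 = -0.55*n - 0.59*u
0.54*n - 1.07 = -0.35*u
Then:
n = 9.50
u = -11.60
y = -0.68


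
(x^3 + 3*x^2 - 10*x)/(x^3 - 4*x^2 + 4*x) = (x + 5)/(x - 2)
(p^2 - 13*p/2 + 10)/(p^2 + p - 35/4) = 2*(p - 4)/(2*p + 7)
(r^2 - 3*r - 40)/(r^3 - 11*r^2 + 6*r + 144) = (r + 5)/(r^2 - 3*r - 18)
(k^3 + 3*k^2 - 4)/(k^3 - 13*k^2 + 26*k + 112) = (k^2 + k - 2)/(k^2 - 15*k + 56)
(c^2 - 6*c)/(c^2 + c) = (c - 6)/(c + 1)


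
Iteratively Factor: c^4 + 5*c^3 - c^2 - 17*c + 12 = (c + 4)*(c^3 + c^2 - 5*c + 3) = (c - 1)*(c + 4)*(c^2 + 2*c - 3) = (c - 1)^2*(c + 4)*(c + 3)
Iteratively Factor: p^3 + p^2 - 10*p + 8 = (p - 2)*(p^2 + 3*p - 4) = (p - 2)*(p + 4)*(p - 1)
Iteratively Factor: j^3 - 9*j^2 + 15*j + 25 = (j + 1)*(j^2 - 10*j + 25) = (j - 5)*(j + 1)*(j - 5)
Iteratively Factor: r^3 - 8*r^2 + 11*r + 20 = (r + 1)*(r^2 - 9*r + 20) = (r - 5)*(r + 1)*(r - 4)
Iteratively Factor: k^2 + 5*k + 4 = (k + 1)*(k + 4)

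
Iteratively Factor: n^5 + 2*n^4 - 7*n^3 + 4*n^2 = (n + 4)*(n^4 - 2*n^3 + n^2) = (n - 1)*(n + 4)*(n^3 - n^2) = n*(n - 1)*(n + 4)*(n^2 - n) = n*(n - 1)^2*(n + 4)*(n)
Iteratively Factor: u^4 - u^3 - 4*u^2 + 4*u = (u)*(u^3 - u^2 - 4*u + 4) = u*(u + 2)*(u^2 - 3*u + 2) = u*(u - 2)*(u + 2)*(u - 1)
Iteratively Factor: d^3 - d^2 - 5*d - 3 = (d - 3)*(d^2 + 2*d + 1) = (d - 3)*(d + 1)*(d + 1)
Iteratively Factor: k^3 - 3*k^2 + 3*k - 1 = (k - 1)*(k^2 - 2*k + 1) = (k - 1)^2*(k - 1)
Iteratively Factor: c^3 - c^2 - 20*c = (c)*(c^2 - c - 20) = c*(c - 5)*(c + 4)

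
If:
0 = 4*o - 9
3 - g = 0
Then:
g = 3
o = 9/4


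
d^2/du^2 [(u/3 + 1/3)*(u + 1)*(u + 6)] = 2*u + 16/3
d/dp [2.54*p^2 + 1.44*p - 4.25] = 5.08*p + 1.44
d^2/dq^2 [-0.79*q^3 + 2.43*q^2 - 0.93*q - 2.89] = 4.86 - 4.74*q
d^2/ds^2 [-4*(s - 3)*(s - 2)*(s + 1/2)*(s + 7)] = -48*s^2 - 60*s + 224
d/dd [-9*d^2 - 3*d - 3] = -18*d - 3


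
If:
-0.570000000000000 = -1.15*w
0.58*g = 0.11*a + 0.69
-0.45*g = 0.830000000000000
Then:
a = -16.00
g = -1.84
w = 0.50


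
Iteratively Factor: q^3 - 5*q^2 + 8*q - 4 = (q - 2)*(q^2 - 3*q + 2) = (q - 2)*(q - 1)*(q - 2)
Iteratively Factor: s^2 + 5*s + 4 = (s + 4)*(s + 1)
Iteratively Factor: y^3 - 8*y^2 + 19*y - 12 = (y - 4)*(y^2 - 4*y + 3) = (y - 4)*(y - 1)*(y - 3)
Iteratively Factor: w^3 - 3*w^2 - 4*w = (w - 4)*(w^2 + w) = w*(w - 4)*(w + 1)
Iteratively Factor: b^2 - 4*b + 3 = (b - 1)*(b - 3)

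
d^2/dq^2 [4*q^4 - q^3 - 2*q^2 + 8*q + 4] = 48*q^2 - 6*q - 4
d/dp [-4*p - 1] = -4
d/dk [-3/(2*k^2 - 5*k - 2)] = 3*(4*k - 5)/(-2*k^2 + 5*k + 2)^2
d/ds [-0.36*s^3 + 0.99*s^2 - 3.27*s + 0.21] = -1.08*s^2 + 1.98*s - 3.27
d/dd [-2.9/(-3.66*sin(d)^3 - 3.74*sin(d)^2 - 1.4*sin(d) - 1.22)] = (-21.692*sin(d) + 15.921*cos(2*d) - 19.981)*cos(d)/(3.66*sin(d)^3 + 3.74*sin(d)^2 + 1.4*sin(d) + 1.22)^2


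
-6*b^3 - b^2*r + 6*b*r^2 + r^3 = (-b + r)*(b + r)*(6*b + r)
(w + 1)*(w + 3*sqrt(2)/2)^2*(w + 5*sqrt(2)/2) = w^4 + w^3 + 11*sqrt(2)*w^3/2 + 11*sqrt(2)*w^2/2 + 39*w^2/2 + 45*sqrt(2)*w/4 + 39*w/2 + 45*sqrt(2)/4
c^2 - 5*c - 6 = (c - 6)*(c + 1)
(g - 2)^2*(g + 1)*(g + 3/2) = g^4 - 3*g^3/2 - 9*g^2/2 + 4*g + 6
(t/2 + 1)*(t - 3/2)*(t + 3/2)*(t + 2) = t^4/2 + 2*t^3 + 7*t^2/8 - 9*t/2 - 9/2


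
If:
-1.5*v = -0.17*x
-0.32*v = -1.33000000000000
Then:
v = 4.16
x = 36.67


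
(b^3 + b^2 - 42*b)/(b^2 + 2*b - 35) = b*(b - 6)/(b - 5)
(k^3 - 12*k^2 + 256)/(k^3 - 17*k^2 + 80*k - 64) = (k + 4)/(k - 1)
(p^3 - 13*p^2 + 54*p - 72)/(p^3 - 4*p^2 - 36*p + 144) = (p - 3)/(p + 6)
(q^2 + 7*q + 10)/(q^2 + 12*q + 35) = (q + 2)/(q + 7)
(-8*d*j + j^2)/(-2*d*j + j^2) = (8*d - j)/(2*d - j)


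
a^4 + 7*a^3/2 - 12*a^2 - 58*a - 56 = (a - 4)*(a + 2)^2*(a + 7/2)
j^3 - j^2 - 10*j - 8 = (j - 4)*(j + 1)*(j + 2)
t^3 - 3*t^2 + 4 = (t - 2)^2*(t + 1)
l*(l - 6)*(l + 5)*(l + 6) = l^4 + 5*l^3 - 36*l^2 - 180*l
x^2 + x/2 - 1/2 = (x - 1/2)*(x + 1)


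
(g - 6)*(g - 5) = g^2 - 11*g + 30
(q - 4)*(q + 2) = q^2 - 2*q - 8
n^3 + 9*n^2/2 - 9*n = n*(n - 3/2)*(n + 6)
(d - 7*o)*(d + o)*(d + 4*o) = d^3 - 2*d^2*o - 31*d*o^2 - 28*o^3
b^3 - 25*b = b*(b - 5)*(b + 5)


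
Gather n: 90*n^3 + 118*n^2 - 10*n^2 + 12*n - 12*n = 90*n^3 + 108*n^2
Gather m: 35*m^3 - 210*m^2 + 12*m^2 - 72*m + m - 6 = 35*m^3 - 198*m^2 - 71*m - 6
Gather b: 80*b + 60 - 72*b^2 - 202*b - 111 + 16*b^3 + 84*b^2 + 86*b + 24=16*b^3 + 12*b^2 - 36*b - 27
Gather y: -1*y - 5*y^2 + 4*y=-5*y^2 + 3*y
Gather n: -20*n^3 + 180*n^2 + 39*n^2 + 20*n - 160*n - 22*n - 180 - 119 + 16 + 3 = -20*n^3 + 219*n^2 - 162*n - 280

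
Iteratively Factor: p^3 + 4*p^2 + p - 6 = (p + 2)*(p^2 + 2*p - 3) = (p - 1)*(p + 2)*(p + 3)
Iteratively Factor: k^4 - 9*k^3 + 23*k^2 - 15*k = (k - 1)*(k^3 - 8*k^2 + 15*k) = k*(k - 1)*(k^2 - 8*k + 15) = k*(k - 3)*(k - 1)*(k - 5)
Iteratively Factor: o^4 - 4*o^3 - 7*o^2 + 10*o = (o)*(o^3 - 4*o^2 - 7*o + 10) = o*(o + 2)*(o^2 - 6*o + 5) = o*(o - 5)*(o + 2)*(o - 1)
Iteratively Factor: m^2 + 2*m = (m + 2)*(m)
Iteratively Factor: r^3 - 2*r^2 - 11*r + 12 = (r - 1)*(r^2 - r - 12) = (r - 1)*(r + 3)*(r - 4)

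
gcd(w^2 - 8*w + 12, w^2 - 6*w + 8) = w - 2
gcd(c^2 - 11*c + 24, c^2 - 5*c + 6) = c - 3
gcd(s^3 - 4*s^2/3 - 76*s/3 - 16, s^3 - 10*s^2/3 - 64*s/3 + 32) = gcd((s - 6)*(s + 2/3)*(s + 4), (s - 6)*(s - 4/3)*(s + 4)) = s^2 - 2*s - 24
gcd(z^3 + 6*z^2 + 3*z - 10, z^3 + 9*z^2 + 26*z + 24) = z + 2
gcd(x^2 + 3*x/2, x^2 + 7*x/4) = x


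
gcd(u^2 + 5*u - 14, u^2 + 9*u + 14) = u + 7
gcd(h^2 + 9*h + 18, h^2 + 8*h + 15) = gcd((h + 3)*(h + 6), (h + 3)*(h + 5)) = h + 3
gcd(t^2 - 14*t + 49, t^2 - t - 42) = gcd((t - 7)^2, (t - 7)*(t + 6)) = t - 7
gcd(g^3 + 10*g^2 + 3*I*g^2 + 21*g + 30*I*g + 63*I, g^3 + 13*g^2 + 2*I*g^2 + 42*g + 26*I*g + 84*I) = g + 7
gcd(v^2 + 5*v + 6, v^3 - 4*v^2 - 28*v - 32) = v + 2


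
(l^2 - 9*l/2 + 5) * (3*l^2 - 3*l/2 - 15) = 3*l^4 - 15*l^3 + 27*l^2/4 + 60*l - 75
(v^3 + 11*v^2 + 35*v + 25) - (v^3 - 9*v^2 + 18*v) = 20*v^2 + 17*v + 25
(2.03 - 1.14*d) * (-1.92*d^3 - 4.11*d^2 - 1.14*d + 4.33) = 2.1888*d^4 + 0.7878*d^3 - 7.0437*d^2 - 7.2504*d + 8.7899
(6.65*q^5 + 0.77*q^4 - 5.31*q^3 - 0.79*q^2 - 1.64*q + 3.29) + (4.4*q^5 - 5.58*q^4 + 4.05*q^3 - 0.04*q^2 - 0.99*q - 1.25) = 11.05*q^5 - 4.81*q^4 - 1.26*q^3 - 0.83*q^2 - 2.63*q + 2.04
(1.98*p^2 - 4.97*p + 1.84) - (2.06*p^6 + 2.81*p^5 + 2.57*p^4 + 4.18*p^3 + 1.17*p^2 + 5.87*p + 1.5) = -2.06*p^6 - 2.81*p^5 - 2.57*p^4 - 4.18*p^3 + 0.81*p^2 - 10.84*p + 0.34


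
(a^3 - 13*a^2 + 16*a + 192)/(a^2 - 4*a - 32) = (a^2 - 5*a - 24)/(a + 4)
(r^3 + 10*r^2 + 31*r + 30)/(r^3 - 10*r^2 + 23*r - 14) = (r^3 + 10*r^2 + 31*r + 30)/(r^3 - 10*r^2 + 23*r - 14)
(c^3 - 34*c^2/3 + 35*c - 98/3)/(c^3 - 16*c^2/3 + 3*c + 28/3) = (c^2 - 9*c + 14)/(c^2 - 3*c - 4)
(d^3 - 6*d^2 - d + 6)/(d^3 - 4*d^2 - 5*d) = (d^2 - 7*d + 6)/(d*(d - 5))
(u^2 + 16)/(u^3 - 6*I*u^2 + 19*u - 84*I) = (u - 4*I)/(u^2 - 10*I*u - 21)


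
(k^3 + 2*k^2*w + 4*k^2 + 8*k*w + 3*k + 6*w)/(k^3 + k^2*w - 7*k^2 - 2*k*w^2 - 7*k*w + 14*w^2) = (-k^2 - 4*k - 3)/(-k^2 + k*w + 7*k - 7*w)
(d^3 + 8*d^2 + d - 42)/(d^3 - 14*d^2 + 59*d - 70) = (d^2 + 10*d + 21)/(d^2 - 12*d + 35)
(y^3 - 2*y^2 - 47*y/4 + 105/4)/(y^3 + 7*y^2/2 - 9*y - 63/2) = (y - 5/2)/(y + 3)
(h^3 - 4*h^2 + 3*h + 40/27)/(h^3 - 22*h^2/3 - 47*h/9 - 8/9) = (9*h^2 - 39*h + 40)/(3*(3*h^2 - 23*h - 8))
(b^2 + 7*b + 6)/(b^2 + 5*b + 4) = (b + 6)/(b + 4)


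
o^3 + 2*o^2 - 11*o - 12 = (o - 3)*(o + 1)*(o + 4)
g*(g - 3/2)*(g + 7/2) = g^3 + 2*g^2 - 21*g/4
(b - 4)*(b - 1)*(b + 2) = b^3 - 3*b^2 - 6*b + 8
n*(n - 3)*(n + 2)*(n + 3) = n^4 + 2*n^3 - 9*n^2 - 18*n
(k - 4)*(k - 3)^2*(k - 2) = k^4 - 12*k^3 + 53*k^2 - 102*k + 72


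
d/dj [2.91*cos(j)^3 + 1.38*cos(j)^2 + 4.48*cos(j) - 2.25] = (8.73*sin(j)^2 - 2.76*cos(j) - 13.21)*sin(j)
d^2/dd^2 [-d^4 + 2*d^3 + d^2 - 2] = -12*d^2 + 12*d + 2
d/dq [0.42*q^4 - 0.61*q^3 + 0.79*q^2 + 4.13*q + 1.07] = 1.68*q^3 - 1.83*q^2 + 1.58*q + 4.13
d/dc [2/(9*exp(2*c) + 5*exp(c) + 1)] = (-36*exp(c) - 10)*exp(c)/(9*exp(2*c) + 5*exp(c) + 1)^2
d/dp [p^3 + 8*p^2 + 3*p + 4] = 3*p^2 + 16*p + 3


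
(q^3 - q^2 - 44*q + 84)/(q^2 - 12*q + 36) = (q^2 + 5*q - 14)/(q - 6)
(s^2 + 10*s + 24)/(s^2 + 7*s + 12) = (s + 6)/(s + 3)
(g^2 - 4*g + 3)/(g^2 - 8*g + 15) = (g - 1)/(g - 5)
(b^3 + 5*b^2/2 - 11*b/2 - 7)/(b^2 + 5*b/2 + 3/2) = (2*b^2 + 3*b - 14)/(2*b + 3)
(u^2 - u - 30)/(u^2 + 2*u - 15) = (u - 6)/(u - 3)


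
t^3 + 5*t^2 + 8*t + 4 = (t + 1)*(t + 2)^2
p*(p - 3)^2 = p^3 - 6*p^2 + 9*p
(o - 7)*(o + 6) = o^2 - o - 42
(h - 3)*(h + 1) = h^2 - 2*h - 3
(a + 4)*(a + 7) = a^2 + 11*a + 28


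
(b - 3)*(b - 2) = b^2 - 5*b + 6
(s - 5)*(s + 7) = s^2 + 2*s - 35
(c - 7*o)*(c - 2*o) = c^2 - 9*c*o + 14*o^2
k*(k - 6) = k^2 - 6*k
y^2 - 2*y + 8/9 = (y - 4/3)*(y - 2/3)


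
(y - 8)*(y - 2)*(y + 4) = y^3 - 6*y^2 - 24*y + 64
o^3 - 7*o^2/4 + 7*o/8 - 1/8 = (o - 1)*(o - 1/2)*(o - 1/4)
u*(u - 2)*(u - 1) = u^3 - 3*u^2 + 2*u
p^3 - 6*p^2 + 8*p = p*(p - 4)*(p - 2)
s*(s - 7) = s^2 - 7*s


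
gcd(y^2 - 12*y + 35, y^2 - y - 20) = y - 5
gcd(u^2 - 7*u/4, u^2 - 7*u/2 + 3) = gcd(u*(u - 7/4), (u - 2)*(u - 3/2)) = 1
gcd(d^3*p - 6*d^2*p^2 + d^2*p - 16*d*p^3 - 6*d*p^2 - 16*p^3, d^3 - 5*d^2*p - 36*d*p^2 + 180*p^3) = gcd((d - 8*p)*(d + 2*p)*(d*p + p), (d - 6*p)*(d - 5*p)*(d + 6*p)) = 1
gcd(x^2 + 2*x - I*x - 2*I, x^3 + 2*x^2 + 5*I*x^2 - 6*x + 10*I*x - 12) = x + 2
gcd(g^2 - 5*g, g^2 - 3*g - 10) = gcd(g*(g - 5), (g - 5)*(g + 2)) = g - 5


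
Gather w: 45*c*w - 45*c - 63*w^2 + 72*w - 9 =-45*c - 63*w^2 + w*(45*c + 72) - 9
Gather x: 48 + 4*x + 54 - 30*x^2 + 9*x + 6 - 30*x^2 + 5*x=-60*x^2 + 18*x + 108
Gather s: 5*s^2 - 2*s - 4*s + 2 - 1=5*s^2 - 6*s + 1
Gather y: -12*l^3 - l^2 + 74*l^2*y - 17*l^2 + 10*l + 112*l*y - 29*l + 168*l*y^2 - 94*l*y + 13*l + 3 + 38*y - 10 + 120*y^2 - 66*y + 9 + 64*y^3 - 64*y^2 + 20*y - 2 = -12*l^3 - 18*l^2 - 6*l + 64*y^3 + y^2*(168*l + 56) + y*(74*l^2 + 18*l - 8)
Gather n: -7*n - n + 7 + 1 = 8 - 8*n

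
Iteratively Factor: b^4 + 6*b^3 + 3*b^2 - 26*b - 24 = (b + 4)*(b^3 + 2*b^2 - 5*b - 6) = (b + 3)*(b + 4)*(b^2 - b - 2) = (b + 1)*(b + 3)*(b + 4)*(b - 2)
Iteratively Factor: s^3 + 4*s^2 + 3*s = (s + 1)*(s^2 + 3*s) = s*(s + 1)*(s + 3)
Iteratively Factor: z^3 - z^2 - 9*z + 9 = (z + 3)*(z^2 - 4*z + 3) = (z - 3)*(z + 3)*(z - 1)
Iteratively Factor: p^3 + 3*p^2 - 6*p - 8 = (p + 1)*(p^2 + 2*p - 8) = (p - 2)*(p + 1)*(p + 4)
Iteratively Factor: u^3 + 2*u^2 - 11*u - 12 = (u + 4)*(u^2 - 2*u - 3) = (u - 3)*(u + 4)*(u + 1)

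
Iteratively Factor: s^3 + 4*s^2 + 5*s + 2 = (s + 1)*(s^2 + 3*s + 2) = (s + 1)*(s + 2)*(s + 1)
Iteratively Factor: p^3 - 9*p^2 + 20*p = (p - 4)*(p^2 - 5*p) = p*(p - 4)*(p - 5)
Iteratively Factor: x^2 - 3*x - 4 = (x - 4)*(x + 1)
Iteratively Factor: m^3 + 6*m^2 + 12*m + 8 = (m + 2)*(m^2 + 4*m + 4) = (m + 2)^2*(m + 2)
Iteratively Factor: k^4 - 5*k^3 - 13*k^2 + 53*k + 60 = (k + 1)*(k^3 - 6*k^2 - 7*k + 60) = (k - 5)*(k + 1)*(k^2 - k - 12) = (k - 5)*(k - 4)*(k + 1)*(k + 3)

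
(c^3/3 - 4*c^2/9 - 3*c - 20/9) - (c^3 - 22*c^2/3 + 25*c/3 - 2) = -2*c^3/3 + 62*c^2/9 - 34*c/3 - 2/9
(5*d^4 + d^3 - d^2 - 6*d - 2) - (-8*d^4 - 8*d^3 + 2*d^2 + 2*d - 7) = 13*d^4 + 9*d^3 - 3*d^2 - 8*d + 5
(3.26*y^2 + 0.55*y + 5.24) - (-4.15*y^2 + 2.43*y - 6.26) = 7.41*y^2 - 1.88*y + 11.5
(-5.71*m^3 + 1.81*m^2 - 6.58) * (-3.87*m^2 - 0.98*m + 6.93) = 22.0977*m^5 - 1.4089*m^4 - 41.3441*m^3 + 38.0079*m^2 + 6.4484*m - 45.5994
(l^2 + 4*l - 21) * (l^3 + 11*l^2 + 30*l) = l^5 + 15*l^4 + 53*l^3 - 111*l^2 - 630*l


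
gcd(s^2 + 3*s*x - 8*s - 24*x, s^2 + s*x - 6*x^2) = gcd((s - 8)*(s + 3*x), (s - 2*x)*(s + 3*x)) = s + 3*x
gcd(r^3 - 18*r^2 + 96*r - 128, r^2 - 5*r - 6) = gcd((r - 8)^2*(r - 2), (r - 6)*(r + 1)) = 1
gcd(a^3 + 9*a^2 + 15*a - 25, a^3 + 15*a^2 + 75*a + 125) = a^2 + 10*a + 25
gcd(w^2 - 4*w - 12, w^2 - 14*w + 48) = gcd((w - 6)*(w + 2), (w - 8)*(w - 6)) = w - 6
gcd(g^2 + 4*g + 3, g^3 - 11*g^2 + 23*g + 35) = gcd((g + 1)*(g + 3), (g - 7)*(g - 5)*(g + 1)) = g + 1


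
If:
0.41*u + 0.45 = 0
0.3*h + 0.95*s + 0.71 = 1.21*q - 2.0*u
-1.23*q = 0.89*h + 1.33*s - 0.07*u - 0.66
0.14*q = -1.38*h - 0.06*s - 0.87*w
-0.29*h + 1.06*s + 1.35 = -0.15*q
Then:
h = 2.59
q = -0.93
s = -0.43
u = -1.10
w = -3.92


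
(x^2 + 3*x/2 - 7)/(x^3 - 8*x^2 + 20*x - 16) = (x + 7/2)/(x^2 - 6*x + 8)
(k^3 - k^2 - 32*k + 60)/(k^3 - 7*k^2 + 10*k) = (k + 6)/k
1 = 1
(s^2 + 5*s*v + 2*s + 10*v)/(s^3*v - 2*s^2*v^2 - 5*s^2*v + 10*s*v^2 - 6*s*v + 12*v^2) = (s^2 + 5*s*v + 2*s + 10*v)/(v*(s^3 - 2*s^2*v - 5*s^2 + 10*s*v - 6*s + 12*v))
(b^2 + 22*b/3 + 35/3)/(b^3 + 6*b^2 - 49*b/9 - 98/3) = 3*(b + 5)/(3*b^2 + 11*b - 42)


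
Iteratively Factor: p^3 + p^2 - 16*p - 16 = (p + 4)*(p^2 - 3*p - 4) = (p + 1)*(p + 4)*(p - 4)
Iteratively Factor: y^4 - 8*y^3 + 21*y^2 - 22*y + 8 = (y - 1)*(y^3 - 7*y^2 + 14*y - 8) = (y - 2)*(y - 1)*(y^2 - 5*y + 4) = (y - 4)*(y - 2)*(y - 1)*(y - 1)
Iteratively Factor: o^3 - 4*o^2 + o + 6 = (o - 2)*(o^2 - 2*o - 3) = (o - 2)*(o + 1)*(o - 3)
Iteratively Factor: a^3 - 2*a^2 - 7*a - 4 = (a + 1)*(a^2 - 3*a - 4) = (a + 1)^2*(a - 4)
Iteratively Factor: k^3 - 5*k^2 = (k - 5)*(k^2) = k*(k - 5)*(k)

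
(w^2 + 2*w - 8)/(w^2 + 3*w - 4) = (w - 2)/(w - 1)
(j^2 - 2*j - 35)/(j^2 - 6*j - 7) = (j + 5)/(j + 1)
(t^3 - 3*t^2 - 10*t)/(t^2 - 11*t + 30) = t*(t + 2)/(t - 6)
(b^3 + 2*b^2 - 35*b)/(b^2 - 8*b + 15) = b*(b + 7)/(b - 3)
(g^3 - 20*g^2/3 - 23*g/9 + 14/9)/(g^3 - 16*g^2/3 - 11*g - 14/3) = (g - 1/3)/(g + 1)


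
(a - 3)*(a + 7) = a^2 + 4*a - 21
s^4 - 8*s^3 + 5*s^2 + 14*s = s*(s - 7)*(s - 2)*(s + 1)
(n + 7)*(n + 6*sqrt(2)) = n^2 + 7*n + 6*sqrt(2)*n + 42*sqrt(2)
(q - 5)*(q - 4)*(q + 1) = q^3 - 8*q^2 + 11*q + 20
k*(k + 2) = k^2 + 2*k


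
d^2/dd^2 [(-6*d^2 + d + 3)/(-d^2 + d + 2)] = 2*(5*d^3 + 27*d^2 + 3*d + 17)/(d^6 - 3*d^5 - 3*d^4 + 11*d^3 + 6*d^2 - 12*d - 8)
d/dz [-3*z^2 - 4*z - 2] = -6*z - 4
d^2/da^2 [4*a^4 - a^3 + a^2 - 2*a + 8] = 48*a^2 - 6*a + 2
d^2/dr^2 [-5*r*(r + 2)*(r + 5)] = -30*r - 70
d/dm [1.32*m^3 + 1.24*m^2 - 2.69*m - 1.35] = 3.96*m^2 + 2.48*m - 2.69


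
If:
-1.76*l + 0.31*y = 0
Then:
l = 0.176136363636364*y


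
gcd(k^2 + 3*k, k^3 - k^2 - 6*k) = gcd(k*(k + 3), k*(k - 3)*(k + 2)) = k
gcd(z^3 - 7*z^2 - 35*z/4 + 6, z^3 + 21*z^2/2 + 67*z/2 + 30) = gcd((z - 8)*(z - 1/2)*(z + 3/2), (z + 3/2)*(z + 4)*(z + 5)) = z + 3/2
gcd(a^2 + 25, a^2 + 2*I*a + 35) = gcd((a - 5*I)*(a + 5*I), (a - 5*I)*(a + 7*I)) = a - 5*I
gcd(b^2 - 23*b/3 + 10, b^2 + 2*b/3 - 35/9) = b - 5/3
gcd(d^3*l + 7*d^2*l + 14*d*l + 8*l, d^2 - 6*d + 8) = 1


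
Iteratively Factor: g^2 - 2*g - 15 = (g + 3)*(g - 5)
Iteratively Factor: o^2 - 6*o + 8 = (o - 2)*(o - 4)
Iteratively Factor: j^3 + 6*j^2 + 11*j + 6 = (j + 2)*(j^2 + 4*j + 3) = (j + 1)*(j + 2)*(j + 3)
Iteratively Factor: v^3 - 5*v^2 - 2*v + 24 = (v - 4)*(v^2 - v - 6) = (v - 4)*(v - 3)*(v + 2)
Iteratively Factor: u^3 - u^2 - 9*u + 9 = (u - 1)*(u^2 - 9) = (u - 1)*(u + 3)*(u - 3)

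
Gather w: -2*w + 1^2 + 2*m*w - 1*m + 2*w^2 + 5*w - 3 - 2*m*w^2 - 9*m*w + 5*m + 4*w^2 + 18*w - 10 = 4*m + w^2*(6 - 2*m) + w*(21 - 7*m) - 12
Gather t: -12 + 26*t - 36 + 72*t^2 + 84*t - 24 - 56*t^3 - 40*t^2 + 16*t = -56*t^3 + 32*t^2 + 126*t - 72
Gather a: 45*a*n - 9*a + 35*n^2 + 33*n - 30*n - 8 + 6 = a*(45*n - 9) + 35*n^2 + 3*n - 2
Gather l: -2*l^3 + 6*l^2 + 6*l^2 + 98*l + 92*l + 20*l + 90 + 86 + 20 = -2*l^3 + 12*l^2 + 210*l + 196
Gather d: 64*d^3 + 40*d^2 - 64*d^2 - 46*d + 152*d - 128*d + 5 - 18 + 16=64*d^3 - 24*d^2 - 22*d + 3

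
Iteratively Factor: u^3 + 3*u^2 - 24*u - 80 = (u + 4)*(u^2 - u - 20) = (u - 5)*(u + 4)*(u + 4)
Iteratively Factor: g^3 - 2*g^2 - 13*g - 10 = (g + 2)*(g^2 - 4*g - 5) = (g + 1)*(g + 2)*(g - 5)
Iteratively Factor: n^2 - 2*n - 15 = (n - 5)*(n + 3)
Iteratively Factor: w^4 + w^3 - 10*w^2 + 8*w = (w + 4)*(w^3 - 3*w^2 + 2*w) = (w - 2)*(w + 4)*(w^2 - w) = w*(w - 2)*(w + 4)*(w - 1)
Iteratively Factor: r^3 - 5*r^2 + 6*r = (r)*(r^2 - 5*r + 6) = r*(r - 3)*(r - 2)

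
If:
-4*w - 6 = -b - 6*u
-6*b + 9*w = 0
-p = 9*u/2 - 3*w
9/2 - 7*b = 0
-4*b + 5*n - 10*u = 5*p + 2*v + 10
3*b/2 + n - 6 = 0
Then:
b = 9/14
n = 141/28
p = -225/56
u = 33/28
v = 1171/112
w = 3/7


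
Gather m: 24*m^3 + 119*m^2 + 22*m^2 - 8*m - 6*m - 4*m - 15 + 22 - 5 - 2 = 24*m^3 + 141*m^2 - 18*m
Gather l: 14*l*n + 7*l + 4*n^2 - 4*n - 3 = l*(14*n + 7) + 4*n^2 - 4*n - 3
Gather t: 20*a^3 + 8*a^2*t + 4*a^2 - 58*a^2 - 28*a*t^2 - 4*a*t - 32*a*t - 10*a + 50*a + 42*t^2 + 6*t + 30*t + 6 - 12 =20*a^3 - 54*a^2 + 40*a + t^2*(42 - 28*a) + t*(8*a^2 - 36*a + 36) - 6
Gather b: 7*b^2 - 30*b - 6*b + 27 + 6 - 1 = 7*b^2 - 36*b + 32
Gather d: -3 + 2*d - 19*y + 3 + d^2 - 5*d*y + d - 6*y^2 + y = d^2 + d*(3 - 5*y) - 6*y^2 - 18*y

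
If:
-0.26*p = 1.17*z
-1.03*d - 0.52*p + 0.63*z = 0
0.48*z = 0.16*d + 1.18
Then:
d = 182.53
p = -284.86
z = 63.30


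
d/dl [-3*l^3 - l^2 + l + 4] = -9*l^2 - 2*l + 1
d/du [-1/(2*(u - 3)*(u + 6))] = (u + 3/2)/((u - 3)^2*(u + 6)^2)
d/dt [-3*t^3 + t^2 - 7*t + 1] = -9*t^2 + 2*t - 7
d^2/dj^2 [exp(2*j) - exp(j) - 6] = (4*exp(j) - 1)*exp(j)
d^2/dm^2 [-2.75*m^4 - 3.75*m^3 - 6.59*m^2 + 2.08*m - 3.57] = -33.0*m^2 - 22.5*m - 13.18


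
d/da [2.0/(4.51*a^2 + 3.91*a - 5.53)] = (-18.04*a - 7.82)/(4.51*a^2 + 3.91*a - 5.53)^2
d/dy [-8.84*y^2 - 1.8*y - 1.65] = -17.68*y - 1.8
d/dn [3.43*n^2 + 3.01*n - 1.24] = 6.86*n + 3.01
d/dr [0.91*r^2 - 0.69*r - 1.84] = 1.82*r - 0.69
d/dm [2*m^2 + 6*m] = 4*m + 6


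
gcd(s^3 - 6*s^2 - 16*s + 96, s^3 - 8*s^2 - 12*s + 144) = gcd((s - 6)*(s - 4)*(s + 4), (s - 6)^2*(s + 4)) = s^2 - 2*s - 24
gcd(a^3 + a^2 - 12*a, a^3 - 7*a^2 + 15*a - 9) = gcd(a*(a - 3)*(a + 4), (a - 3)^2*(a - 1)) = a - 3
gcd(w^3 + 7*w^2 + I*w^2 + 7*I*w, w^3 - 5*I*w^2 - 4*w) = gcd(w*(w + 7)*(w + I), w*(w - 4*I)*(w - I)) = w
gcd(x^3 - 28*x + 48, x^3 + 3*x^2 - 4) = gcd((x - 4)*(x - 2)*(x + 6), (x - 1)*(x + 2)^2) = 1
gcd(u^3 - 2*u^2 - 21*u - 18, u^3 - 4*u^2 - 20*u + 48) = u - 6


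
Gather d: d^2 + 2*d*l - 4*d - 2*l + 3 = d^2 + d*(2*l - 4) - 2*l + 3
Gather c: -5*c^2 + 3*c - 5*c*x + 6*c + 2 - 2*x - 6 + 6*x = -5*c^2 + c*(9 - 5*x) + 4*x - 4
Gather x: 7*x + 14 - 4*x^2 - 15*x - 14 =-4*x^2 - 8*x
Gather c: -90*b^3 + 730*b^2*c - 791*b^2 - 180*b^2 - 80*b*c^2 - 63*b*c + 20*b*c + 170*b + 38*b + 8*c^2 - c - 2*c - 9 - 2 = -90*b^3 - 971*b^2 + 208*b + c^2*(8 - 80*b) + c*(730*b^2 - 43*b - 3) - 11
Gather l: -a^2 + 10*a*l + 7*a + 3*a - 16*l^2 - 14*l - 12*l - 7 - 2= -a^2 + 10*a - 16*l^2 + l*(10*a - 26) - 9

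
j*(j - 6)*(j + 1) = j^3 - 5*j^2 - 6*j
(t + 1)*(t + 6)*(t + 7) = t^3 + 14*t^2 + 55*t + 42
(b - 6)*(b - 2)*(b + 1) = b^3 - 7*b^2 + 4*b + 12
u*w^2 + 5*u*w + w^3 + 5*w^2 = w*(u + w)*(w + 5)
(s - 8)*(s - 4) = s^2 - 12*s + 32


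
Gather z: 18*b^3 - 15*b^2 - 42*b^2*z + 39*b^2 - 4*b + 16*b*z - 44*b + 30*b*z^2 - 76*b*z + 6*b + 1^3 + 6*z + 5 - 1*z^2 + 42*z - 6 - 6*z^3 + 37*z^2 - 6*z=18*b^3 + 24*b^2 - 42*b - 6*z^3 + z^2*(30*b + 36) + z*(-42*b^2 - 60*b + 42)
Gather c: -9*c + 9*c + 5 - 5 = 0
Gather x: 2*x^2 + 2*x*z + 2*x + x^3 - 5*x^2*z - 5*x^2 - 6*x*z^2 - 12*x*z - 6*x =x^3 + x^2*(-5*z - 3) + x*(-6*z^2 - 10*z - 4)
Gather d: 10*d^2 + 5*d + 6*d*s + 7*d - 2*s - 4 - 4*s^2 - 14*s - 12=10*d^2 + d*(6*s + 12) - 4*s^2 - 16*s - 16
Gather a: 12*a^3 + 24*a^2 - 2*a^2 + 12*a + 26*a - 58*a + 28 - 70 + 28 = 12*a^3 + 22*a^2 - 20*a - 14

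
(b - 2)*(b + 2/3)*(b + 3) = b^3 + 5*b^2/3 - 16*b/3 - 4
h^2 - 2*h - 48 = (h - 8)*(h + 6)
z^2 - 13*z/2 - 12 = (z - 8)*(z + 3/2)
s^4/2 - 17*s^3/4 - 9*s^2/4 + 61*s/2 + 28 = (s/2 + 1)*(s - 8)*(s - 7/2)*(s + 1)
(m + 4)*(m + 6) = m^2 + 10*m + 24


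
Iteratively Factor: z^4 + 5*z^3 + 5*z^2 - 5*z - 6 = (z + 1)*(z^3 + 4*z^2 + z - 6) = (z - 1)*(z + 1)*(z^2 + 5*z + 6) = (z - 1)*(z + 1)*(z + 2)*(z + 3)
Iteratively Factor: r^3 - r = (r)*(r^2 - 1) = r*(r + 1)*(r - 1)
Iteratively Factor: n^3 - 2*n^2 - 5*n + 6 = (n + 2)*(n^2 - 4*n + 3) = (n - 3)*(n + 2)*(n - 1)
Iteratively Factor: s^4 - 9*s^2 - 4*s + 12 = (s - 3)*(s^3 + 3*s^2 - 4) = (s - 3)*(s + 2)*(s^2 + s - 2) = (s - 3)*(s - 1)*(s + 2)*(s + 2)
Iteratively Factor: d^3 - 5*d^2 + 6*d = (d - 2)*(d^2 - 3*d) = d*(d - 2)*(d - 3)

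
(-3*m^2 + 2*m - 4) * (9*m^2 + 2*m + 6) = -27*m^4 + 12*m^3 - 50*m^2 + 4*m - 24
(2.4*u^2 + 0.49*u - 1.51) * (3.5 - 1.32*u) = -3.168*u^3 + 7.7532*u^2 + 3.7082*u - 5.285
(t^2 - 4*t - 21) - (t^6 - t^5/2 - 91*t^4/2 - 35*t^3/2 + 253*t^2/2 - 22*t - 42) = -t^6 + t^5/2 + 91*t^4/2 + 35*t^3/2 - 251*t^2/2 + 18*t + 21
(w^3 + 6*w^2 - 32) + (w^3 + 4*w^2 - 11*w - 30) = 2*w^3 + 10*w^2 - 11*w - 62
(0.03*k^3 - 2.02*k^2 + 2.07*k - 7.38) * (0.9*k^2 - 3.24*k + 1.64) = 0.027*k^5 - 1.9152*k^4 + 8.457*k^3 - 16.6616*k^2 + 27.306*k - 12.1032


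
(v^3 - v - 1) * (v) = v^4 - v^2 - v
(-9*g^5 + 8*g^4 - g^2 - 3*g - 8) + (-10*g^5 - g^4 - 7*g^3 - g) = -19*g^5 + 7*g^4 - 7*g^3 - g^2 - 4*g - 8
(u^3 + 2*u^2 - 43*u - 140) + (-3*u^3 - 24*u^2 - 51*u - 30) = -2*u^3 - 22*u^2 - 94*u - 170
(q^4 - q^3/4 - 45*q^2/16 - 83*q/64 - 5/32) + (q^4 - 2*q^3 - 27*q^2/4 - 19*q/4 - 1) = 2*q^4 - 9*q^3/4 - 153*q^2/16 - 387*q/64 - 37/32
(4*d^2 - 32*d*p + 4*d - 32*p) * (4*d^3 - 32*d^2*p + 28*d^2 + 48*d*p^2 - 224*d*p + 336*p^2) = 16*d^5 - 256*d^4*p + 128*d^4 + 1216*d^3*p^2 - 2048*d^3*p + 112*d^3 - 1536*d^2*p^3 + 9728*d^2*p^2 - 1792*d^2*p - 12288*d*p^3 + 8512*d*p^2 - 10752*p^3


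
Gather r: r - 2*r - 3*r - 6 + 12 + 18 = 24 - 4*r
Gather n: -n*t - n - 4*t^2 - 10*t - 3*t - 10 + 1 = n*(-t - 1) - 4*t^2 - 13*t - 9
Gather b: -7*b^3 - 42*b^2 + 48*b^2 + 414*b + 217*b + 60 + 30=-7*b^3 + 6*b^2 + 631*b + 90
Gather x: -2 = -2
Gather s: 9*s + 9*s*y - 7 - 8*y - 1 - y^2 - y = s*(9*y + 9) - y^2 - 9*y - 8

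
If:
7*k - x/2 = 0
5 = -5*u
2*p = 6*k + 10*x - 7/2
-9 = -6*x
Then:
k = 3/28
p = 85/14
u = -1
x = 3/2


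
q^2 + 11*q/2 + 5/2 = (q + 1/2)*(q + 5)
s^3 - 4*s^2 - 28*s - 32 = (s - 8)*(s + 2)^2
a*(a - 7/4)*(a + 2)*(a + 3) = a^4 + 13*a^3/4 - 11*a^2/4 - 21*a/2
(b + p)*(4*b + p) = 4*b^2 + 5*b*p + p^2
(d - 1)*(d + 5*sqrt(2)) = d^2 - d + 5*sqrt(2)*d - 5*sqrt(2)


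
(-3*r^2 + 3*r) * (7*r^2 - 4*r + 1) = -21*r^4 + 33*r^3 - 15*r^2 + 3*r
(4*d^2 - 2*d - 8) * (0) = 0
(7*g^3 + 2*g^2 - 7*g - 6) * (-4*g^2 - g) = -28*g^5 - 15*g^4 + 26*g^3 + 31*g^2 + 6*g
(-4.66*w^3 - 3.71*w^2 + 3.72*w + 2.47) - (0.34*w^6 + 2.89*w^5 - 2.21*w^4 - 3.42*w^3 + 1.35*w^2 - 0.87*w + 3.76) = -0.34*w^6 - 2.89*w^5 + 2.21*w^4 - 1.24*w^3 - 5.06*w^2 + 4.59*w - 1.29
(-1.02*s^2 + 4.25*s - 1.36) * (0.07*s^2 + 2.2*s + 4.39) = -0.0714*s^4 - 1.9465*s^3 + 4.777*s^2 + 15.6655*s - 5.9704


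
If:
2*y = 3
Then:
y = 3/2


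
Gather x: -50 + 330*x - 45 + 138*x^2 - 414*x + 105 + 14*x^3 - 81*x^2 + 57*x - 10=14*x^3 + 57*x^2 - 27*x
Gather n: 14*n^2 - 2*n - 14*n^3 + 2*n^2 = -14*n^3 + 16*n^2 - 2*n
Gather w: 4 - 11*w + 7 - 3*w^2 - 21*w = -3*w^2 - 32*w + 11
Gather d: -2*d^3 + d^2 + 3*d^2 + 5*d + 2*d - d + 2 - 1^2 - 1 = -2*d^3 + 4*d^2 + 6*d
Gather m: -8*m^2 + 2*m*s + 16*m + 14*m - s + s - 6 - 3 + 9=-8*m^2 + m*(2*s + 30)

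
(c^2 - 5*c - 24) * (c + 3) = c^3 - 2*c^2 - 39*c - 72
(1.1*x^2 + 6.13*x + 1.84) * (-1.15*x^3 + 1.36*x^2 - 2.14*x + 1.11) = -1.265*x^5 - 5.5535*x^4 + 3.8668*x^3 - 9.3948*x^2 + 2.8667*x + 2.0424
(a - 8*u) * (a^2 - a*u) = a^3 - 9*a^2*u + 8*a*u^2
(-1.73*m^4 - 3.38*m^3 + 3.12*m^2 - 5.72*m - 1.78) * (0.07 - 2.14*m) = 3.7022*m^5 + 7.1121*m^4 - 6.9134*m^3 + 12.4592*m^2 + 3.4088*m - 0.1246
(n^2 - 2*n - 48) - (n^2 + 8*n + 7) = -10*n - 55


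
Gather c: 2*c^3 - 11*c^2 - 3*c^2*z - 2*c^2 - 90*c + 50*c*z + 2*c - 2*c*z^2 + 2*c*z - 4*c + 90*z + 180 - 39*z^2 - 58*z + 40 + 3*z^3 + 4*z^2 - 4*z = 2*c^3 + c^2*(-3*z - 13) + c*(-2*z^2 + 52*z - 92) + 3*z^3 - 35*z^2 + 28*z + 220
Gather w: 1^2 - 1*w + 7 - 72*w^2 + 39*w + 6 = -72*w^2 + 38*w + 14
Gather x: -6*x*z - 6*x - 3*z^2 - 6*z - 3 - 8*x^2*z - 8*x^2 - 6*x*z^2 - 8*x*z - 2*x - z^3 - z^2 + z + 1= x^2*(-8*z - 8) + x*(-6*z^2 - 14*z - 8) - z^3 - 4*z^2 - 5*z - 2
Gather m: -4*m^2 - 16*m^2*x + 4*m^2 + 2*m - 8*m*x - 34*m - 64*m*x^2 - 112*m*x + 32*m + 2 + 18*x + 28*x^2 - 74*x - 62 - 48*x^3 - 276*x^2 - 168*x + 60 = -16*m^2*x + m*(-64*x^2 - 120*x) - 48*x^3 - 248*x^2 - 224*x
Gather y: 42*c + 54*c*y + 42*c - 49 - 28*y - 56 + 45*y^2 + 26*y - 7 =84*c + 45*y^2 + y*(54*c - 2) - 112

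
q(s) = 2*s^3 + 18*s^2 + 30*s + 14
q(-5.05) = 63.97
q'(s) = 6*s^2 + 36*s + 30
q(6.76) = 1657.19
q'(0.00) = 30.00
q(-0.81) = 0.45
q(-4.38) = 59.86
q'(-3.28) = -23.53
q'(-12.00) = 462.00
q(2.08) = 172.27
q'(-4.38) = -12.57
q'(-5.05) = 1.22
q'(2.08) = 130.84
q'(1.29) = 86.42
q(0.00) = 14.00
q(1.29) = 86.95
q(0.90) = 57.04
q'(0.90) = 67.26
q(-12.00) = -1210.00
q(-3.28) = 38.68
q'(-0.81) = 4.78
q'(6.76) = 547.55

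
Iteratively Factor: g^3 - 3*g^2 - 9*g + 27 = (g - 3)*(g^2 - 9) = (g - 3)^2*(g + 3)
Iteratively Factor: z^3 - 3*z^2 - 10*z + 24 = (z + 3)*(z^2 - 6*z + 8) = (z - 4)*(z + 3)*(z - 2)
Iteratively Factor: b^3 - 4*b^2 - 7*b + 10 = (b + 2)*(b^2 - 6*b + 5) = (b - 5)*(b + 2)*(b - 1)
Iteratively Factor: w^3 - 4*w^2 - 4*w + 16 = (w - 4)*(w^2 - 4) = (w - 4)*(w + 2)*(w - 2)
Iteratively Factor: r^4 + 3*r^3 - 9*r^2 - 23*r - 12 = (r + 1)*(r^3 + 2*r^2 - 11*r - 12) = (r - 3)*(r + 1)*(r^2 + 5*r + 4) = (r - 3)*(r + 1)^2*(r + 4)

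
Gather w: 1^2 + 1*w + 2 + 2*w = 3*w + 3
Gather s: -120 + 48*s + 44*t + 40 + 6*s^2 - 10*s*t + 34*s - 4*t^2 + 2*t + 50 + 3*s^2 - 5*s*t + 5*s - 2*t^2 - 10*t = 9*s^2 + s*(87 - 15*t) - 6*t^2 + 36*t - 30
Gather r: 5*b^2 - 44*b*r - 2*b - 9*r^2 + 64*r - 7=5*b^2 - 2*b - 9*r^2 + r*(64 - 44*b) - 7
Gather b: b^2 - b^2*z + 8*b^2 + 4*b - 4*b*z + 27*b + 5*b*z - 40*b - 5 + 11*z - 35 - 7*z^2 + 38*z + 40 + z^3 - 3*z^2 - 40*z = b^2*(9 - z) + b*(z - 9) + z^3 - 10*z^2 + 9*z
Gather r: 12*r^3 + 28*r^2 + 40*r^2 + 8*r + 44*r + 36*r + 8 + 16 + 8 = 12*r^3 + 68*r^2 + 88*r + 32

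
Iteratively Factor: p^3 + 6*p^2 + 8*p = (p + 4)*(p^2 + 2*p) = (p + 2)*(p + 4)*(p)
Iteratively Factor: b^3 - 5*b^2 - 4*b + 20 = (b - 5)*(b^2 - 4) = (b - 5)*(b + 2)*(b - 2)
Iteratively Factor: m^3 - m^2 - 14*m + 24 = (m - 3)*(m^2 + 2*m - 8) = (m - 3)*(m + 4)*(m - 2)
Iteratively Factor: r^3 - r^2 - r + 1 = (r + 1)*(r^2 - 2*r + 1) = (r - 1)*(r + 1)*(r - 1)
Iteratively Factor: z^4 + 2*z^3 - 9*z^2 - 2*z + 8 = (z + 4)*(z^3 - 2*z^2 - z + 2) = (z - 1)*(z + 4)*(z^2 - z - 2) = (z - 2)*(z - 1)*(z + 4)*(z + 1)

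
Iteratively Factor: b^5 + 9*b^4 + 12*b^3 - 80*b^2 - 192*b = (b + 4)*(b^4 + 5*b^3 - 8*b^2 - 48*b) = (b + 4)^2*(b^3 + b^2 - 12*b) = b*(b + 4)^2*(b^2 + b - 12) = b*(b - 3)*(b + 4)^2*(b + 4)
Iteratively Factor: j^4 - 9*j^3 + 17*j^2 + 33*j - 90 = (j - 3)*(j^3 - 6*j^2 - j + 30) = (j - 3)^2*(j^2 - 3*j - 10) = (j - 5)*(j - 3)^2*(j + 2)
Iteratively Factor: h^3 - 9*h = (h + 3)*(h^2 - 3*h) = (h - 3)*(h + 3)*(h)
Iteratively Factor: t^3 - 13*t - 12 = (t - 4)*(t^2 + 4*t + 3) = (t - 4)*(t + 1)*(t + 3)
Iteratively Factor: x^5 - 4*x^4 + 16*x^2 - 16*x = (x - 2)*(x^4 - 2*x^3 - 4*x^2 + 8*x) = (x - 2)*(x + 2)*(x^3 - 4*x^2 + 4*x) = (x - 2)^2*(x + 2)*(x^2 - 2*x) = (x - 2)^3*(x + 2)*(x)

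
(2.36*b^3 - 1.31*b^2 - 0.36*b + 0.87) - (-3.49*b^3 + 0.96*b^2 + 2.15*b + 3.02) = 5.85*b^3 - 2.27*b^2 - 2.51*b - 2.15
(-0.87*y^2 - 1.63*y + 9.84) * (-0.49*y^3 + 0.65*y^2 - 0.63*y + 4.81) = 0.4263*y^5 + 0.2332*y^4 - 5.333*y^3 + 3.2382*y^2 - 14.0395*y + 47.3304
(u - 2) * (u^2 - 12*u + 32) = u^3 - 14*u^2 + 56*u - 64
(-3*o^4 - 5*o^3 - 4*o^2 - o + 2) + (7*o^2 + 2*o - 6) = -3*o^4 - 5*o^3 + 3*o^2 + o - 4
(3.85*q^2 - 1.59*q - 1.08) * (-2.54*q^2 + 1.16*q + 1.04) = -9.779*q^4 + 8.5046*q^3 + 4.9028*q^2 - 2.9064*q - 1.1232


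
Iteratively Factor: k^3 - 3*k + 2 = (k + 2)*(k^2 - 2*k + 1) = (k - 1)*(k + 2)*(k - 1)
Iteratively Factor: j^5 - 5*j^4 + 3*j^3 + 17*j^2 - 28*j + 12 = (j - 1)*(j^4 - 4*j^3 - j^2 + 16*j - 12) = (j - 2)*(j - 1)*(j^3 - 2*j^2 - 5*j + 6) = (j - 2)*(j - 1)*(j + 2)*(j^2 - 4*j + 3) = (j - 2)*(j - 1)^2*(j + 2)*(j - 3)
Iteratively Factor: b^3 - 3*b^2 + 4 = (b + 1)*(b^2 - 4*b + 4) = (b - 2)*(b + 1)*(b - 2)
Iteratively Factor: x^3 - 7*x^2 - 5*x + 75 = (x - 5)*(x^2 - 2*x - 15) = (x - 5)^2*(x + 3)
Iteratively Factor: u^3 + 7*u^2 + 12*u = (u + 4)*(u^2 + 3*u) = u*(u + 4)*(u + 3)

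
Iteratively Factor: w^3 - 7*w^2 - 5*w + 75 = (w + 3)*(w^2 - 10*w + 25) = (w - 5)*(w + 3)*(w - 5)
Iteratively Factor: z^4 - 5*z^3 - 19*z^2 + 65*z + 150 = (z + 3)*(z^3 - 8*z^2 + 5*z + 50) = (z + 2)*(z + 3)*(z^2 - 10*z + 25) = (z - 5)*(z + 2)*(z + 3)*(z - 5)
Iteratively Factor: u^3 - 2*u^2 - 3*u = (u)*(u^2 - 2*u - 3) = u*(u - 3)*(u + 1)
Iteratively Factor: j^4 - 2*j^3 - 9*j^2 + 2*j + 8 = (j - 1)*(j^3 - j^2 - 10*j - 8) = (j - 1)*(j + 1)*(j^2 - 2*j - 8) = (j - 1)*(j + 1)*(j + 2)*(j - 4)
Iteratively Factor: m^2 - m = (m - 1)*(m)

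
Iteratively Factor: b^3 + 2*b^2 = (b + 2)*(b^2) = b*(b + 2)*(b)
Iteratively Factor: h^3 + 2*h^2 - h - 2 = (h - 1)*(h^2 + 3*h + 2) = (h - 1)*(h + 2)*(h + 1)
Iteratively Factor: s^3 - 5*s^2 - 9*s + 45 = (s - 3)*(s^2 - 2*s - 15) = (s - 3)*(s + 3)*(s - 5)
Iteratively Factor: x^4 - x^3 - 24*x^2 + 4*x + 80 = (x + 2)*(x^3 - 3*x^2 - 18*x + 40) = (x + 2)*(x + 4)*(x^2 - 7*x + 10) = (x - 2)*(x + 2)*(x + 4)*(x - 5)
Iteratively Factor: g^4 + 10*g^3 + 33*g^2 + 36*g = (g)*(g^3 + 10*g^2 + 33*g + 36) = g*(g + 4)*(g^2 + 6*g + 9) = g*(g + 3)*(g + 4)*(g + 3)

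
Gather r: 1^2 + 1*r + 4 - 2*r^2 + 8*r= -2*r^2 + 9*r + 5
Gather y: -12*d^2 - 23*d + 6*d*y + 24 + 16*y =-12*d^2 - 23*d + y*(6*d + 16) + 24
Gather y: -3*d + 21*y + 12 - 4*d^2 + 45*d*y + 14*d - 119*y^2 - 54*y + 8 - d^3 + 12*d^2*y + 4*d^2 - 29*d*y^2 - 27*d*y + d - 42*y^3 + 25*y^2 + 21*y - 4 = -d^3 + 12*d - 42*y^3 + y^2*(-29*d - 94) + y*(12*d^2 + 18*d - 12) + 16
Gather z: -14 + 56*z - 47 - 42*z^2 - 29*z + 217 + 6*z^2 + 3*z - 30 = -36*z^2 + 30*z + 126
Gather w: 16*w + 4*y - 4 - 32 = 16*w + 4*y - 36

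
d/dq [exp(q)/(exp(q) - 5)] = -5*exp(q)/(exp(2*q) - 10*exp(q) + 25)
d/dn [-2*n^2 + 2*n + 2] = 2 - 4*n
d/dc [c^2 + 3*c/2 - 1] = 2*c + 3/2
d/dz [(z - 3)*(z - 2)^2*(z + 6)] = 4*z^3 - 3*z^2 - 52*z + 84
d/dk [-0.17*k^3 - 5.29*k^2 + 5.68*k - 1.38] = -0.51*k^2 - 10.58*k + 5.68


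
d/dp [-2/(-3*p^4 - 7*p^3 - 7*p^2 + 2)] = 2*p*(-12*p^2 - 21*p - 14)/(3*p^4 + 7*p^3 + 7*p^2 - 2)^2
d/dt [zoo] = 0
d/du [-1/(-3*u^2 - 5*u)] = (-6*u - 5)/(u^2*(3*u + 5)^2)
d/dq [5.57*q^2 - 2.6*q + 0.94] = 11.14*q - 2.6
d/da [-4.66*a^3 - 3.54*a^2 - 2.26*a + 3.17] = -13.98*a^2 - 7.08*a - 2.26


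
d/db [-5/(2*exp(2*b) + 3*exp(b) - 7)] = (20*exp(b) + 15)*exp(b)/(2*exp(2*b) + 3*exp(b) - 7)^2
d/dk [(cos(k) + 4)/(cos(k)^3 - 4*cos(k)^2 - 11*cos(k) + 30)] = (-61*cos(k)/2 + 4*cos(2*k) + cos(3*k)/2 - 70)*sin(k)/(cos(k)^3 - 4*cos(k)^2 - 11*cos(k) + 30)^2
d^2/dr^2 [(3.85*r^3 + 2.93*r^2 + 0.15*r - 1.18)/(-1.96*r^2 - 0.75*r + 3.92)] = (-56.0301700000001*r^3 - 39.958128*r^2 - 351.47112*r - 71.469252)/(7.529536*r^6 + 8.6436*r^5 - 41.869716*r^4 - 34.152525*r^3 + 83.739432*r^2 + 34.5744*r - 60.236288)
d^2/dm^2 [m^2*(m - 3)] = 6*m - 6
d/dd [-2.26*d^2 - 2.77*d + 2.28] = -4.52*d - 2.77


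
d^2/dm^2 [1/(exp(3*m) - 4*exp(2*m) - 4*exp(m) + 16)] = ((-9*exp(2*m) + 16*exp(m) + 4)*(exp(3*m) - 4*exp(2*m) - 4*exp(m) + 16) + 2*(-3*exp(2*m) + 8*exp(m) + 4)^2*exp(m))*exp(m)/(exp(3*m) - 4*exp(2*m) - 4*exp(m) + 16)^3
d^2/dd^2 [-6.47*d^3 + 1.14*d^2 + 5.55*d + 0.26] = 2.28 - 38.82*d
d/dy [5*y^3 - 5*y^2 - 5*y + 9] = 15*y^2 - 10*y - 5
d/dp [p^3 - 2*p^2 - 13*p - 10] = 3*p^2 - 4*p - 13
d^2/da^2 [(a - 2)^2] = 2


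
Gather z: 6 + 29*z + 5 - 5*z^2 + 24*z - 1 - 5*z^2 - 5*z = -10*z^2 + 48*z + 10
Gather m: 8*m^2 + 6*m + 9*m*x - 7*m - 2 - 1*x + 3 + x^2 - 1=8*m^2 + m*(9*x - 1) + x^2 - x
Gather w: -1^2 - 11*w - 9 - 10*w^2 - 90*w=-10*w^2 - 101*w - 10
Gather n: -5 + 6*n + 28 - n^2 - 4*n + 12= -n^2 + 2*n + 35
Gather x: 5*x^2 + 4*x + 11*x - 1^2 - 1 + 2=5*x^2 + 15*x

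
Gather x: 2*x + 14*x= 16*x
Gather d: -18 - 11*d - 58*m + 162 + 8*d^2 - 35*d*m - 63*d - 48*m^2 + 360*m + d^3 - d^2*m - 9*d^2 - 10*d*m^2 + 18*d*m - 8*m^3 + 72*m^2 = d^3 + d^2*(-m - 1) + d*(-10*m^2 - 17*m - 74) - 8*m^3 + 24*m^2 + 302*m + 144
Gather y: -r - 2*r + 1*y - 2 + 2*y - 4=-3*r + 3*y - 6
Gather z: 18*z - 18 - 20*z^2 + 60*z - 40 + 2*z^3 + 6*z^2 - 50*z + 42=2*z^3 - 14*z^2 + 28*z - 16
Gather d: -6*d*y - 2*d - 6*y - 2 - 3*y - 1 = d*(-6*y - 2) - 9*y - 3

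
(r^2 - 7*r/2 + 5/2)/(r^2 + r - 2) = (r - 5/2)/(r + 2)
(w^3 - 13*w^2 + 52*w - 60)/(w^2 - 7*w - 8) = (-w^3 + 13*w^2 - 52*w + 60)/(-w^2 + 7*w + 8)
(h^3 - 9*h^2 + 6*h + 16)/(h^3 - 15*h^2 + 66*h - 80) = (h + 1)/(h - 5)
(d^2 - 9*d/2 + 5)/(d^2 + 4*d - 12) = (d - 5/2)/(d + 6)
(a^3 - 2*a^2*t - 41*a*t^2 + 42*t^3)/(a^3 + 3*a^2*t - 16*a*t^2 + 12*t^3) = (-a + 7*t)/(-a + 2*t)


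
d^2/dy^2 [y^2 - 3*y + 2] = 2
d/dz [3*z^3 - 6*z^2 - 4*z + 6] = 9*z^2 - 12*z - 4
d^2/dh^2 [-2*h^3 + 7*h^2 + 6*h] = 14 - 12*h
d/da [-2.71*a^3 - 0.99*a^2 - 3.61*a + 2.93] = -8.13*a^2 - 1.98*a - 3.61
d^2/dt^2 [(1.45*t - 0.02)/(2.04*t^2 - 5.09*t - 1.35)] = ((14.8426 - 17.748*t)*(-2.04*t^2 + 5.09*t + 1.35) - (1.45*t - 0.02)*(4.08*t - 5.09)*(8.16*t - 10.18))/(-2.04*t^2 + 5.09*t + 1.35)^3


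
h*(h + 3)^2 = h^3 + 6*h^2 + 9*h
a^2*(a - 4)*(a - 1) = a^4 - 5*a^3 + 4*a^2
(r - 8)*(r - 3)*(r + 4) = r^3 - 7*r^2 - 20*r + 96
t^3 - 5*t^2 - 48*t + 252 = (t - 6)^2*(t + 7)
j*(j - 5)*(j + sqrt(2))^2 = j^4 - 5*j^3 + 2*sqrt(2)*j^3 - 10*sqrt(2)*j^2 + 2*j^2 - 10*j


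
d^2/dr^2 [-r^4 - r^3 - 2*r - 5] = 6*r*(-2*r - 1)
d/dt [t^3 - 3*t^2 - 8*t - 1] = 3*t^2 - 6*t - 8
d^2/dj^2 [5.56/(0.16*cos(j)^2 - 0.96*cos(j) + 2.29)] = (-0.569344*(1 - cos(j)^2)^2 + 2.562048*cos(j)^3 + 2.739968*cos(j)^2 - 17.3472*cos(j) + 6.743168)/(0.16*cos(j)^2 - 0.96*cos(j) + 2.29)^3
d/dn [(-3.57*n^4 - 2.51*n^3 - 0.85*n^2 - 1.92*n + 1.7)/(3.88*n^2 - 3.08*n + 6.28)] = (-27.7032*n^5 + 23.248*n^4 - 74.2168*n^3 - 37.2208*n^2 - 23.868*n - 6.8216)/(15.0544*n^4 - 23.9008*n^3 + 58.2192*n^2 - 38.6848*n + 39.4384)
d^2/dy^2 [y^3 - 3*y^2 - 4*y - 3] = 6*y - 6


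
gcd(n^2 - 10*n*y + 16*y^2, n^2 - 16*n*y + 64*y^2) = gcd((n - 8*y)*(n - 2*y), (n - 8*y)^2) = -n + 8*y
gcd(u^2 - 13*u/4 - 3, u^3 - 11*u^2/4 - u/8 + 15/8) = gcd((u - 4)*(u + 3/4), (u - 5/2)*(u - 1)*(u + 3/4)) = u + 3/4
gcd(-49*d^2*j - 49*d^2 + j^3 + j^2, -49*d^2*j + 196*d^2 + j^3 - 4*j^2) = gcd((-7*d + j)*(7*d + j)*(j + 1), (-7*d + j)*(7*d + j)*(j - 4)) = 49*d^2 - j^2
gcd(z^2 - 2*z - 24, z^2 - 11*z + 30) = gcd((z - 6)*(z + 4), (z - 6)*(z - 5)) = z - 6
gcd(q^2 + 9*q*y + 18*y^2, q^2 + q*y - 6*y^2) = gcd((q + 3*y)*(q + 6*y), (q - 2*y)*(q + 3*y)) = q + 3*y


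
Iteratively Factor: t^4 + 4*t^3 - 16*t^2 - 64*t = (t + 4)*(t^3 - 16*t) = (t - 4)*(t + 4)*(t^2 + 4*t) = t*(t - 4)*(t + 4)*(t + 4)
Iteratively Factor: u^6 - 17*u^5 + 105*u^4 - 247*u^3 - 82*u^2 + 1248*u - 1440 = (u - 3)*(u^5 - 14*u^4 + 63*u^3 - 58*u^2 - 256*u + 480) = (u - 3)*(u + 2)*(u^4 - 16*u^3 + 95*u^2 - 248*u + 240) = (u - 5)*(u - 3)*(u + 2)*(u^3 - 11*u^2 + 40*u - 48) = (u - 5)*(u - 4)*(u - 3)*(u + 2)*(u^2 - 7*u + 12) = (u - 5)*(u - 4)*(u - 3)^2*(u + 2)*(u - 4)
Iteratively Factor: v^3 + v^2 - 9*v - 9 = (v - 3)*(v^2 + 4*v + 3) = (v - 3)*(v + 1)*(v + 3)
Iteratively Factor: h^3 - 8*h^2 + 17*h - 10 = (h - 1)*(h^2 - 7*h + 10) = (h - 5)*(h - 1)*(h - 2)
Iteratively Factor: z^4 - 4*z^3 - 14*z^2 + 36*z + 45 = (z + 3)*(z^3 - 7*z^2 + 7*z + 15) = (z - 5)*(z + 3)*(z^2 - 2*z - 3) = (z - 5)*(z + 1)*(z + 3)*(z - 3)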